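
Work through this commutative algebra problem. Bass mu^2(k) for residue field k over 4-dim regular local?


C(n,i)=C(4,2)=6


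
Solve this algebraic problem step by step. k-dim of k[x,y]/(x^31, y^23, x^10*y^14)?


k[x,y]/I, I = (x^31, y^23, x^10*y^14)
Rect: 31x23=713. Corner: (31-10)x(23-14)=189.
dim = 713-189 = 524


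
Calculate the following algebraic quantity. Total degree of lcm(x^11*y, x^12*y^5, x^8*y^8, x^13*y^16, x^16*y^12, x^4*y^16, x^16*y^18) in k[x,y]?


lcm = componentwise max:
x: max(11,12,8,13,16,4,16)=16
y: max(1,5,8,16,12,16,18)=18
Total=16+18=34


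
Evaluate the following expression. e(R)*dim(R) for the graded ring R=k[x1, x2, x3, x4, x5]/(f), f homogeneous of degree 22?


e(R)=deg(f)=22, dim(R)=5-1=4
e*dim=22*4=88


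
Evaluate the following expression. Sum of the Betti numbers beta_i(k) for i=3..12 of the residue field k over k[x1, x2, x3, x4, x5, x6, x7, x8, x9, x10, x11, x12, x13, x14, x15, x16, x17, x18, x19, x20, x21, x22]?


Koszul resolution: beta_i(k)=C(n,i), n=22
C(22,3)=1540, C(22,4)=7315, C(22,5)=26334, C(22,6)=74613, C(22,7)=170544, C(22,8)=319770, C(22,9)=497420, C(22,10)=646646, C(22,11)=705432, C(22,12)=646646
Sum=3096260


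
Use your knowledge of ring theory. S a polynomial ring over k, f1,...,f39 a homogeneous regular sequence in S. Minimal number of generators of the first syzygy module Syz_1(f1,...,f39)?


Regular sequence => Koszul complex is the minimal free resolution.
Syz_1 minimally generated by Koszul relations f_i*e_j - f_j*e_i (i<j): mu(Syz_1) = beta_2 = C(m,2) = m(m-1)/2
m=39
39*38/2 = 741


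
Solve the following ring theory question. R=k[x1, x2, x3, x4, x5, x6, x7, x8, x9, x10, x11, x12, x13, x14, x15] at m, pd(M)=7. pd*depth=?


pd+depth=15
depth=15-7=8
pd*depth=7*8=56


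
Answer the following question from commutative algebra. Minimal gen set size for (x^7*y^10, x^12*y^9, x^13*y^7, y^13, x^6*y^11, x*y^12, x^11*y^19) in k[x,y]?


Remove redundant (divisible by others).
x^11*y^19 redundant.
Min: x^13*y^7, x^12*y^9, x^7*y^10, x^6*y^11, x*y^12, y^13
Count=6


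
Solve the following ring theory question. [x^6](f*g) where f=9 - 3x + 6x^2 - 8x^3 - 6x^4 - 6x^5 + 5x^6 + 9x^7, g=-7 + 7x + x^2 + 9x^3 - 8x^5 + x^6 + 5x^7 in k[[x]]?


[x^6] = sum a_i*b_j, i+j=6
  9*1=9
  -3*-8=24
  -8*9=-72
  -6*1=-6
  -6*7=-42
  5*-7=-35
Sum=-122


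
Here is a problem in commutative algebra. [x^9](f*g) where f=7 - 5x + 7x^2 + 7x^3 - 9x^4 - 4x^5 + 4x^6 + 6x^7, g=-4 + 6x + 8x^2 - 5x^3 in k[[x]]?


[x^9] = sum a_i*b_j, i+j=9
  4*-5=-20
  6*8=48
Sum=28


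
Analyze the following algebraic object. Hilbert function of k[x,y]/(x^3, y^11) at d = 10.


k[x,y], I = (x^3, y^11), d = 10
Need i < 3 and d-i < 11.
Range: 0 <= i <= 2.
H(10) = 3


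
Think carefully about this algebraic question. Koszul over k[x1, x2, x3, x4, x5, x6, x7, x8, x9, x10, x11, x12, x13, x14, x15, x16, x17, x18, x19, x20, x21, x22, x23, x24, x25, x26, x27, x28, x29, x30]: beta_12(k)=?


C(n,i)=C(30,12)=86493225


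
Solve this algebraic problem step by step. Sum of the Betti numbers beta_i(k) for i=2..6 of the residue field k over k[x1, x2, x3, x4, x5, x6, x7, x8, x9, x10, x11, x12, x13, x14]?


Koszul resolution: beta_i(k)=C(n,i), n=14
C(14,2)=91, C(14,3)=364, C(14,4)=1001, C(14,5)=2002, C(14,6)=3003
Sum=6461


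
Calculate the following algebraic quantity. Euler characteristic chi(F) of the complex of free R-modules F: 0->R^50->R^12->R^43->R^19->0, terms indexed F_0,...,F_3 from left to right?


chi = sum (-1)^i * rank:
(-1)^0*50=50
(-1)^1*12=-12
(-1)^2*43=43
(-1)^3*19=-19
chi=62


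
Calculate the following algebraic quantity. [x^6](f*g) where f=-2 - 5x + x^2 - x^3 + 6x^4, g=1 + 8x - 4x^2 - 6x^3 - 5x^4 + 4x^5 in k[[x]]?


[x^6] = sum a_i*b_j, i+j=6
  -5*4=-20
  1*-5=-5
  -1*-6=6
  6*-4=-24
Sum=-43


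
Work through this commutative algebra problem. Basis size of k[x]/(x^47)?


Basis: 1,x,...,x^46
dim=47


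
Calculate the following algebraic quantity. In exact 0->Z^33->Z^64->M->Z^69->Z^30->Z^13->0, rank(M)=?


Alt sum=0:
(-1)^0*33 + (-1)^1*64 + (-1)^2*? + (-1)^3*69 + (-1)^4*30 + (-1)^5*13=0
rank(M)=83


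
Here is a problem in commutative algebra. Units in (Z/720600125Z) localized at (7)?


Local ring = Z/5764801Z.
phi(5764801) = 7^7*(7-1) = 4941258


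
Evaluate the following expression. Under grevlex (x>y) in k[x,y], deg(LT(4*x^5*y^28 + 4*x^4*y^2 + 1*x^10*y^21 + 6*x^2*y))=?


LT: 4*x^5*y^28
deg_x=5, deg_y=28
Total=5+28=33


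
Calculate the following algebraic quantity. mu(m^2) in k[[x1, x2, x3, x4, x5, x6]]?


C(n+d-1,d)=C(7,2)=21


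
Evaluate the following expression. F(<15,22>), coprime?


gcd(15,22)=1 => F=ab-a-b=15*22-15-22=330-37=293


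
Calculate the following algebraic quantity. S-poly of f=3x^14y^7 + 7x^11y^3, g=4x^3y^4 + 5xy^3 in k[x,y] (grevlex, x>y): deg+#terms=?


LT(f)=3x^14y^7, LT(g)=4x^3y^4
lcm(LM)=x^14y^7
S(f,g) (scaled by 12 to clear denominators) = 4*f - 3x^11y^3*g = -15x^12y^6 + 28x^11y^3
2 terms, deg 18.
18+2=20


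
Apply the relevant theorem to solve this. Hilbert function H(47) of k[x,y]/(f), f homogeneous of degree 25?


H(t)=d for t>=d-1.
d=25, t=47
H(47)=25


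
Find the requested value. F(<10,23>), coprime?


gcd(10,23)=1 => F=ab-a-b=10*23-10-23=230-33=197


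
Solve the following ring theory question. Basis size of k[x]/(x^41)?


Basis: 1,x,...,x^40
dim=41


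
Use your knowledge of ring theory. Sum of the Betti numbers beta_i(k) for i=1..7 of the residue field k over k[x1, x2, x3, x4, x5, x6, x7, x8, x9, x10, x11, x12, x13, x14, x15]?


Koszul resolution: beta_i(k)=C(n,i), n=15
C(15,1)=15, C(15,2)=105, C(15,3)=455, C(15,4)=1365, C(15,5)=3003, C(15,6)=5005, C(15,7)=6435
Sum=16383


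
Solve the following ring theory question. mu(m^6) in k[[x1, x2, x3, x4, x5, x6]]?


C(n+d-1,d)=C(11,6)=462


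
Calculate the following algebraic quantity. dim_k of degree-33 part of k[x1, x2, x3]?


C(d+n-1,n-1)=C(35,2)=595


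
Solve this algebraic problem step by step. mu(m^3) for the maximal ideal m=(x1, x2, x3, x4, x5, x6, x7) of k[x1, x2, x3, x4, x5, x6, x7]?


Graded Nakayama: mu(m^d) = dim_k (m^d/m^(d+1)) = #degree-3 monomials in 7 vars
C(n+d-1,d)=C(9,3)=84


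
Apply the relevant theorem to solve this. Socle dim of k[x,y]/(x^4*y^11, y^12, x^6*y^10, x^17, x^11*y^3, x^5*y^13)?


Socle = ann(m) = span of standard monomials u with x*u, y*u in I (staircase corners).
Redundant generators: x^5*y^13
Minimal generators: x^17, x^11*y^3, x^6*y^10, x^4*y^11, y^12
Corners: x^3y^11, x^5y^10, x^10y^9, x^16y^2
Socle dim=4


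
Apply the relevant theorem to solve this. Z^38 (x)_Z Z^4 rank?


rank(M(x)N) = rank(M)*rank(N)
38*4 = 152


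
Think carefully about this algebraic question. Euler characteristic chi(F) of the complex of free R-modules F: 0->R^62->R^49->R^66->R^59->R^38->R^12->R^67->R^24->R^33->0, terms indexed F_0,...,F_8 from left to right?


chi = sum (-1)^i * rank:
(-1)^0*62=62
(-1)^1*49=-49
(-1)^2*66=66
(-1)^3*59=-59
(-1)^4*38=38
(-1)^5*12=-12
(-1)^6*67=67
(-1)^7*24=-24
(-1)^8*33=33
chi=122


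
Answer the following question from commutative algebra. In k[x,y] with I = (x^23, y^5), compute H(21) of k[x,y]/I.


k[x,y], I = (x^23, y^5), d = 21
Need i < 23 and d-i < 5.
Range: 17 <= i <= 21.
H(21) = 5


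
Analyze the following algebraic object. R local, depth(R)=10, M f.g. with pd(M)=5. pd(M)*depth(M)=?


pd+depth=10
depth=10-5=5
pd*depth=5*5=25


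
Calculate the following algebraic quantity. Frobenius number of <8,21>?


gcd(8,21)=1 => F=ab-a-b=8*21-8-21=168-29=139


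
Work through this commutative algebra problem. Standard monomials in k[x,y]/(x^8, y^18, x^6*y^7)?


k[x,y]/I, I = (x^8, y^18, x^6*y^7)
Rect: 8x18=144. Corner: (8-6)x(18-7)=22.
dim = 144-22 = 122


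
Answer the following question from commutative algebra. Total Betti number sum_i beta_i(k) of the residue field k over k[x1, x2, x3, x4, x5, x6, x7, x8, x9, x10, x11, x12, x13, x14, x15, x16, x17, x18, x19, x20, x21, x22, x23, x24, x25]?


Koszul resolution: beta_i(k)=C(n,i), n=25
sum_i C(25,i) = 2^25 = 33554432


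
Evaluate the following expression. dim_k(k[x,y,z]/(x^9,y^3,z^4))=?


Basis: x^iy^jz^k, i<9,j<3,k<4
9*3*4=108


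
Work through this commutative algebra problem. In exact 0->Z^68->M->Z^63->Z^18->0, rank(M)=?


Alt sum=0:
(-1)^0*68 + (-1)^1*? + (-1)^2*63 + (-1)^3*18=0
rank(M)=113


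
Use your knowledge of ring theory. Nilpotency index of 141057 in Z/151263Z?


141057^k mod 151263:
k=1: 141057
k=2: 93492
k=3: 138915
k=4: 21609
k=5: 0
First zero at k = 5


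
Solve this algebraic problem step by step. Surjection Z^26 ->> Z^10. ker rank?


rank(ker) = 26-10 = 16


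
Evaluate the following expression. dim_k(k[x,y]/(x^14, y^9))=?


Basis: x^i*y^j, i<14, j<9
14*9=126


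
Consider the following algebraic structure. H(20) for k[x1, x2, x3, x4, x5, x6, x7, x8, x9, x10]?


C(d+n-1,n-1)=C(29,9)=10015005


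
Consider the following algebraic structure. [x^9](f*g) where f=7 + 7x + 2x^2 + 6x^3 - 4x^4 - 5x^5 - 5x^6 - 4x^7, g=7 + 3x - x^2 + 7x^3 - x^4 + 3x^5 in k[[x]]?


[x^9] = sum a_i*b_j, i+j=9
  -4*3=-12
  -5*-1=5
  -5*7=-35
  -4*-1=4
Sum=-38


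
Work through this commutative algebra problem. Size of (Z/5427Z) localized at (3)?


3-primary part: 5427=3^4*67
Size=3^4=81


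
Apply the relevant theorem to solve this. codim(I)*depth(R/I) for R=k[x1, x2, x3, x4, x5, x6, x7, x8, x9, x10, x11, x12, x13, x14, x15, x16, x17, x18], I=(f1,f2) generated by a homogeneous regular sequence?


codim=2, depth=dim(R/I)=18-2=16
Product=2*16=32


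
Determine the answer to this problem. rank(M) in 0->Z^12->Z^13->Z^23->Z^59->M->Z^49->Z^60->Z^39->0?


Alt sum=0:
(-1)^0*12 + (-1)^1*13 + (-1)^2*23 + (-1)^3*59 + (-1)^4*? + (-1)^5*49 + (-1)^6*60 + (-1)^7*39=0
rank(M)=65


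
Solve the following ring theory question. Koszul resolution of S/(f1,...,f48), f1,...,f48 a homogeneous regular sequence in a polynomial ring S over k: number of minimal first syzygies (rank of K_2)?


Regular sequence => Koszul complex is the minimal free resolution.
Syz_1 minimally generated by Koszul relations f_i*e_j - f_j*e_i (i<j): mu(Syz_1) = beta_2 = C(m,2) = m(m-1)/2
m=48
48*47/2 = 1128


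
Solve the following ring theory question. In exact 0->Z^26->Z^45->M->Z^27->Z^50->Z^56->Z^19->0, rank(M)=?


Alt sum=0:
(-1)^0*26 + (-1)^1*45 + (-1)^2*? + (-1)^3*27 + (-1)^4*50 + (-1)^5*56 + (-1)^6*19=0
rank(M)=33


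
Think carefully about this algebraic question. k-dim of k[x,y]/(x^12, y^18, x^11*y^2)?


k[x,y]/I, I = (x^12, y^18, x^11*y^2)
Rect: 12x18=216. Corner: (12-11)x(18-2)=16.
dim = 216-16 = 200


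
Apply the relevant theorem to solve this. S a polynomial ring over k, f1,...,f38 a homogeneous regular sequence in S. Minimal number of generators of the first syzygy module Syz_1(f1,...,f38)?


Regular sequence => Koszul complex is the minimal free resolution.
Syz_1 minimally generated by Koszul relations f_i*e_j - f_j*e_i (i<j): mu(Syz_1) = beta_2 = C(m,2) = m(m-1)/2
m=38
38*37/2 = 703


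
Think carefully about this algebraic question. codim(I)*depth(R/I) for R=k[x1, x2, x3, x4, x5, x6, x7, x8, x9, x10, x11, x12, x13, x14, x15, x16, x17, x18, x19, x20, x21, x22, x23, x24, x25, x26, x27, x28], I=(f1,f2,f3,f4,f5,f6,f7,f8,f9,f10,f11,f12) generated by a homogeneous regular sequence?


codim=12, depth=dim(R/I)=28-12=16
Product=12*16=192


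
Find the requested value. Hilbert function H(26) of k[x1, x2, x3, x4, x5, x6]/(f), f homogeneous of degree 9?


C(31,5)-C(22,5)=169911-26334=143577


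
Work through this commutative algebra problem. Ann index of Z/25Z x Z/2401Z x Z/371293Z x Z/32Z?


Exponent = lcm of the cyclic orders; pairwise coprime => product.
5^2*7^4*13^5*2^5=25*2401*371293*32=713179594400


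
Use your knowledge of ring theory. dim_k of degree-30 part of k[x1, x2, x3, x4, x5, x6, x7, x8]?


C(d+n-1,n-1)=C(37,7)=10295472


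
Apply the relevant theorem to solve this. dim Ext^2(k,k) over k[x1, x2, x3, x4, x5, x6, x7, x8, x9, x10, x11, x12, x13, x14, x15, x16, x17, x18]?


C(n,i)=C(18,2)=153


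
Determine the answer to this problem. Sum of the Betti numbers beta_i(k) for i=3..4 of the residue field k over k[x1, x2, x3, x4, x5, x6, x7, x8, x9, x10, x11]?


Koszul resolution: beta_i(k)=C(n,i), n=11
C(11,3)=165, C(11,4)=330
Sum=495


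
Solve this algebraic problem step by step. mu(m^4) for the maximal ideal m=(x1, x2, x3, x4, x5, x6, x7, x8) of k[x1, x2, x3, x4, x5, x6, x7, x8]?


Graded Nakayama: mu(m^d) = dim_k (m^d/m^(d+1)) = #degree-4 monomials in 8 vars
C(n+d-1,d)=C(11,4)=330


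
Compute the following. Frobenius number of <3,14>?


gcd(3,14)=1 => F=ab-a-b=3*14-3-14=42-17=25


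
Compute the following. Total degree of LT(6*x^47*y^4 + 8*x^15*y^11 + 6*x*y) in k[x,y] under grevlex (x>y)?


LT: 6*x^47*y^4
deg_x=47, deg_y=4
Total=47+4=51


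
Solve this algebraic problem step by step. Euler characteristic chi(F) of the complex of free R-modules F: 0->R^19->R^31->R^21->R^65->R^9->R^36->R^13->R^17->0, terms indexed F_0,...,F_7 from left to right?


chi = sum (-1)^i * rank:
(-1)^0*19=19
(-1)^1*31=-31
(-1)^2*21=21
(-1)^3*65=-65
(-1)^4*9=9
(-1)^5*36=-36
(-1)^6*13=13
(-1)^7*17=-17
chi=-87


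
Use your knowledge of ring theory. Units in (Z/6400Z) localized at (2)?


Local ring = Z/256Z.
phi(256) = 2^7*(2-1) = 128


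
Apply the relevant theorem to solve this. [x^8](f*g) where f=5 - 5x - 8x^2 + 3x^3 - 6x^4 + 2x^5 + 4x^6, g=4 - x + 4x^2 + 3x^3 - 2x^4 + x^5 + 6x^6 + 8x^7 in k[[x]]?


[x^8] = sum a_i*b_j, i+j=8
  -5*8=-40
  -8*6=-48
  3*1=3
  -6*-2=12
  2*3=6
  4*4=16
Sum=-51


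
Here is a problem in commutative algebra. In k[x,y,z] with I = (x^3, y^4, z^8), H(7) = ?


Need i<3, j<4, k<8 with i+j+k=7.
For each i, j ranges over max(0,7-i-7)..min(3,7-i):
  i=0: j in [0,3] -> 4
  i=1: j in [0,3] -> 4
  i=2: j in [0,3] -> 4
H(7) = 4+4+4 = 12


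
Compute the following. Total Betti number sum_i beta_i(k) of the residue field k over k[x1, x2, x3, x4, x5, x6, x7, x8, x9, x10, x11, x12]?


Koszul resolution: beta_i(k)=C(n,i), n=12
sum_i C(12,i) = 2^12 = 4096


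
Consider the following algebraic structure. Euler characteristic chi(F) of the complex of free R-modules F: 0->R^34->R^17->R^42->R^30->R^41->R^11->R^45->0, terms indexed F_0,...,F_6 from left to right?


chi = sum (-1)^i * rank:
(-1)^0*34=34
(-1)^1*17=-17
(-1)^2*42=42
(-1)^3*30=-30
(-1)^4*41=41
(-1)^5*11=-11
(-1)^6*45=45
chi=104


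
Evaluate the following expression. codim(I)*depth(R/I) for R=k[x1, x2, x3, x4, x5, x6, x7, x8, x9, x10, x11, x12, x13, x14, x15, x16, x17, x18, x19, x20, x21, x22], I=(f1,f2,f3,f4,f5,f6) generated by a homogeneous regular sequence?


codim=6, depth=dim(R/I)=22-6=16
Product=6*16=96


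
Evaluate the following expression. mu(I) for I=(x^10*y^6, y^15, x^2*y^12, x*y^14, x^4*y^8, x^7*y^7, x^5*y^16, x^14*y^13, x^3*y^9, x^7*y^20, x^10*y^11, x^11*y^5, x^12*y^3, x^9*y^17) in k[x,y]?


Remove redundant (divisible by others).
x^10*y^11 redundant.
x^14*y^13 redundant.
x^7*y^20 redundant.
x^9*y^17 redundant.
x^5*y^16 redundant.
Min: x^12*y^3, x^11*y^5, x^10*y^6, x^7*y^7, x^4*y^8, x^3*y^9, x^2*y^12, x*y^14, y^15
Count=9


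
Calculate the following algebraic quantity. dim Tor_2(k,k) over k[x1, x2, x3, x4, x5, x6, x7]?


Koszul: C(n,i)=C(7,2)=21


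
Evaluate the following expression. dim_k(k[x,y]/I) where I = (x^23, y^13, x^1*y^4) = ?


k[x,y]/I, I = (x^23, y^13, x^1*y^4)
Rect: 23x13=299. Corner: (23-1)x(13-4)=198.
dim = 299-198 = 101


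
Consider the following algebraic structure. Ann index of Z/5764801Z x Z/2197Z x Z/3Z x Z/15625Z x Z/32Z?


Exponent = lcm of the cyclic orders; pairwise coprime => product.
7^8*13^3*3^1*5^6*2^5=5764801*2197*3*15625*32=18997901695500000


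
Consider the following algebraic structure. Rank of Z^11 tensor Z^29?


rank(M(x)N) = rank(M)*rank(N)
11*29 = 319


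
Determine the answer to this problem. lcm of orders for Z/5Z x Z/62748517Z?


Exponent = lcm of the cyclic orders; pairwise coprime => product.
5^1*13^7=5*62748517=313742585


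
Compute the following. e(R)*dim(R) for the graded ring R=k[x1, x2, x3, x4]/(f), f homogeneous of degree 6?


e(R)=deg(f)=6, dim(R)=4-1=3
e*dim=6*3=18


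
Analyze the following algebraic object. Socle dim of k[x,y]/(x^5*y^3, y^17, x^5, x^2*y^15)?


Socle = ann(m) = span of standard monomials u with x*u, y*u in I (staircase corners).
Redundant generators: x^5*y^3
Minimal generators: x^5, x^2*y^15, y^17
Corners: xy^16, x^4y^14
Socle dim=2


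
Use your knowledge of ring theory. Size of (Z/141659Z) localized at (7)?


7-primary part: 141659=7^4*59
Size=7^4=2401


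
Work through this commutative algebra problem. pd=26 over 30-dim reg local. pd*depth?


pd+depth=30
depth=30-26=4
pd*depth=26*4=104


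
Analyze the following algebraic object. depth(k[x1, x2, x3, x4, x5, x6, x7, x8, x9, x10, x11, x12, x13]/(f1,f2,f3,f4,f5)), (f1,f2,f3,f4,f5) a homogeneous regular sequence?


depth(R)=13
depth(R/I)=13-5=8


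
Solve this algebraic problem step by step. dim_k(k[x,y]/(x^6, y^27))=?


Basis: x^i*y^j, i<6, j<27
6*27=162


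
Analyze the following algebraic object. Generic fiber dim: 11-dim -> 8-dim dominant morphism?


dim(fiber)=dim(X)-dim(Y)=11-8=3


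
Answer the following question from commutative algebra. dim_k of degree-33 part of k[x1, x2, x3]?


C(d+n-1,n-1)=C(35,2)=595


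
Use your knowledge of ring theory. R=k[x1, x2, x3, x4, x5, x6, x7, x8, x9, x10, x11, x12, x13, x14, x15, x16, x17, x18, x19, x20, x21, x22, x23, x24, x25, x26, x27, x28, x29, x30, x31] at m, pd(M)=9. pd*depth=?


pd+depth=31
depth=31-9=22
pd*depth=9*22=198


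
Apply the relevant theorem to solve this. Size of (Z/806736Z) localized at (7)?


7-primary part: 806736=7^5*48
Size=7^5=16807


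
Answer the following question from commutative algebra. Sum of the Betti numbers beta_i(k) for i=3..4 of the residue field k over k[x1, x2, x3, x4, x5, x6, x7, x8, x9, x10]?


Koszul resolution: beta_i(k)=C(n,i), n=10
C(10,3)=120, C(10,4)=210
Sum=330


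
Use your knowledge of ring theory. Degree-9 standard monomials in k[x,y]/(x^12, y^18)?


k[x,y], I = (x^12, y^18), d = 9
Need i < 12 and d-i < 18.
Range: 0 <= i <= 9.
H(9) = 10


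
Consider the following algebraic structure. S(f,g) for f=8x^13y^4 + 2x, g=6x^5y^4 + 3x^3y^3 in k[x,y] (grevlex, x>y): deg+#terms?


LT(f)=8x^13y^4, LT(g)=6x^5y^4
lcm(LM)=x^13y^4
S(f,g) (scaled by 48 to clear denominators) = 6*f - 8x^8*g = -24x^11y^3 + 12x
2 terms, deg 14.
14+2=16


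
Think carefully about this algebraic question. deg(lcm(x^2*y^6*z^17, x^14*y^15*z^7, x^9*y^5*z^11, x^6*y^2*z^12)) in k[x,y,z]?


lcm = componentwise max:
x: max(2,14,9,6)=14
y: max(6,15,5,2)=15
z: max(17,7,11,12)=17
Total=14+15+17=46


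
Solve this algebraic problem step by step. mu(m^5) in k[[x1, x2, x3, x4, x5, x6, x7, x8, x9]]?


C(n+d-1,d)=C(13,5)=1287


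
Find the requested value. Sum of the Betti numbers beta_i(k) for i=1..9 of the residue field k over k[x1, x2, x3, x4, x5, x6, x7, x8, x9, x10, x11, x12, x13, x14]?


Koszul resolution: beta_i(k)=C(n,i), n=14
C(14,1)=14, C(14,2)=91, C(14,3)=364, C(14,4)=1001, C(14,5)=2002, C(14,6)=3003, C(14,7)=3432, C(14,8)=3003, C(14,9)=2002
Sum=14912


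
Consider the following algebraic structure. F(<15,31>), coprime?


gcd(15,31)=1 => F=ab-a-b=15*31-15-31=465-46=419


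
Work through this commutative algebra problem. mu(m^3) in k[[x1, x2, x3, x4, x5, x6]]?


C(n+d-1,d)=C(8,3)=56


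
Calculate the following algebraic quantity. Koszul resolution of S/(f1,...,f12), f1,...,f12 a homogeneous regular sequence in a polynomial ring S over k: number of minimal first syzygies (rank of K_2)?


Regular sequence => Koszul complex is the minimal free resolution.
Syz_1 minimally generated by Koszul relations f_i*e_j - f_j*e_i (i<j): mu(Syz_1) = beta_2 = C(m,2) = m(m-1)/2
m=12
12*11/2 = 66


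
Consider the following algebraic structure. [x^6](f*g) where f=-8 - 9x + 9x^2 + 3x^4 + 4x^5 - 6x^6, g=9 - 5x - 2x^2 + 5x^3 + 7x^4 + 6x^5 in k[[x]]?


[x^6] = sum a_i*b_j, i+j=6
  -9*6=-54
  9*7=63
  3*-2=-6
  4*-5=-20
  -6*9=-54
Sum=-71


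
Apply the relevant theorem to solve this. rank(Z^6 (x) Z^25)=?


rank(M(x)N) = rank(M)*rank(N)
6*25 = 150


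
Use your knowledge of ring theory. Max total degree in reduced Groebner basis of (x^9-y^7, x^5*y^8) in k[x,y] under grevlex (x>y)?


LT(f1)=x^9, LT(f2)=x^5y^8, lcm=x^9y^8
S(f1,f2) = y^8*f1 - x^4*f2 = -y^15
Reduced GB = {f1, f2, y^15}; degrees 9, 13, 15
Max = 15


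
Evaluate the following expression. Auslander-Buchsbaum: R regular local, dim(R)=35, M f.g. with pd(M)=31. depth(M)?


pd+depth=depth(R)=35
depth=35-31=4


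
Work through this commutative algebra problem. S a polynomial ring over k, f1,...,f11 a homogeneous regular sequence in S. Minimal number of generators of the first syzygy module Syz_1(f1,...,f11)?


Regular sequence => Koszul complex is the minimal free resolution.
Syz_1 minimally generated by Koszul relations f_i*e_j - f_j*e_i (i<j): mu(Syz_1) = beta_2 = C(m,2) = m(m-1)/2
m=11
11*10/2 = 55


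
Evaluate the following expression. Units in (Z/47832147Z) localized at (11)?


Local ring = Z/1771561Z.
phi(1771561) = 11^5*(11-1) = 1610510


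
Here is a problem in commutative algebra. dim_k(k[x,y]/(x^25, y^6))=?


Basis: x^i*y^j, i<25, j<6
25*6=150


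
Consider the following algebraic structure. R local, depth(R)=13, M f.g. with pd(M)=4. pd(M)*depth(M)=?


pd+depth=13
depth=13-4=9
pd*depth=4*9=36


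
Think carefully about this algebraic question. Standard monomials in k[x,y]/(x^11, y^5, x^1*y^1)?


k[x,y]/I, I = (x^11, y^5, x^1*y^1)
Rect: 11x5=55. Corner: (11-1)x(5-1)=40.
dim = 55-40 = 15


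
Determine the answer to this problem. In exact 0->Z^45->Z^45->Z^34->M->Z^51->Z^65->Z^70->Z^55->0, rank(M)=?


Alt sum=0:
(-1)^0*45 + (-1)^1*45 + (-1)^2*34 + (-1)^3*? + (-1)^4*51 + (-1)^5*65 + (-1)^6*70 + (-1)^7*55=0
rank(M)=35


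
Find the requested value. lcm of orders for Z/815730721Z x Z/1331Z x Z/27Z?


Exponent = lcm of the cyclic orders; pairwise coprime => product.
13^8*11^3*3^3=815730721*1331*27=29314914920577


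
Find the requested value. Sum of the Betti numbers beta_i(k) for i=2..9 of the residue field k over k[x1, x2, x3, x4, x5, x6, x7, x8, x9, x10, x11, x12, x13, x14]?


Koszul resolution: beta_i(k)=C(n,i), n=14
C(14,2)=91, C(14,3)=364, C(14,4)=1001, C(14,5)=2002, C(14,6)=3003, C(14,7)=3432, C(14,8)=3003, C(14,9)=2002
Sum=14898


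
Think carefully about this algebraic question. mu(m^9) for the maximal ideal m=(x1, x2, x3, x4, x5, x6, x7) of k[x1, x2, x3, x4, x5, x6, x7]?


Graded Nakayama: mu(m^d) = dim_k (m^d/m^(d+1)) = #degree-9 monomials in 7 vars
C(n+d-1,d)=C(15,9)=5005


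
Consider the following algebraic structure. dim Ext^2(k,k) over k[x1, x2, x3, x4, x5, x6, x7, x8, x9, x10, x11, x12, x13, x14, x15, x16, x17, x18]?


C(n,i)=C(18,2)=153


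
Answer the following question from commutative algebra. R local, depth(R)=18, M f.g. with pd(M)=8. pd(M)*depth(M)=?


pd+depth=18
depth=18-8=10
pd*depth=8*10=80


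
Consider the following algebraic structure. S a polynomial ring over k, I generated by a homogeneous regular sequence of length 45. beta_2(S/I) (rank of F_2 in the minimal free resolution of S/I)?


Regular sequence => Koszul complex is the minimal free resolution.
Syz_1 minimally generated by Koszul relations f_i*e_j - f_j*e_i (i<j): mu(Syz_1) = beta_2 = C(m,2) = m(m-1)/2
m=45
45*44/2 = 990


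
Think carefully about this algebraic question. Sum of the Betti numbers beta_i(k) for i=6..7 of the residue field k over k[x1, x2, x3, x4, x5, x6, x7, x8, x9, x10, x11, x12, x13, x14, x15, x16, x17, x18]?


Koszul resolution: beta_i(k)=C(n,i), n=18
C(18,6)=18564, C(18,7)=31824
Sum=50388


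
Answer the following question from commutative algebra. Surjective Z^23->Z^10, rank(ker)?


rank(ker) = 23-10 = 13


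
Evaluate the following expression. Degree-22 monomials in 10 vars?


C(d+n-1,n-1)=C(31,9)=20160075


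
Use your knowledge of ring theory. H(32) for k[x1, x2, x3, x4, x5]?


C(d+n-1,n-1)=C(36,4)=58905


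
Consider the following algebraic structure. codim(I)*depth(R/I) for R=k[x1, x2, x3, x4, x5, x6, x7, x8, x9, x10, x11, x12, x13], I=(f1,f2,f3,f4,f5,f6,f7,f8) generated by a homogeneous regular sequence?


codim=8, depth=dim(R/I)=13-8=5
Product=8*5=40


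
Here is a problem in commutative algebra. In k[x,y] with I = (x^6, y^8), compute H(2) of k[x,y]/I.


k[x,y], I = (x^6, y^8), d = 2
Need i < 6 and d-i < 8.
Range: 0 <= i <= 2.
H(2) = 3


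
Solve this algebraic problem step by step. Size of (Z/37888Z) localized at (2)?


2-primary part: 37888=2^10*37
Size=2^10=1024


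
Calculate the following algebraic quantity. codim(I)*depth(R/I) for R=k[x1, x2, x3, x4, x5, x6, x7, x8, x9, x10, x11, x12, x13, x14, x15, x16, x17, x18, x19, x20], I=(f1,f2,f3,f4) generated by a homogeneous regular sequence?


codim=4, depth=dim(R/I)=20-4=16
Product=4*16=64


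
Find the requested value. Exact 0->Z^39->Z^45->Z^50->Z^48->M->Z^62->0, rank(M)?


Alt sum=0:
(-1)^0*39 + (-1)^1*45 + (-1)^2*50 + (-1)^3*48 + (-1)^4*? + (-1)^5*62=0
rank(M)=66


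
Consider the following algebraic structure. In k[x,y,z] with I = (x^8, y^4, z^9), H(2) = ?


Need i<8, j<4, k<9 with i+j+k=2.
For each i, j ranges over max(0,2-i-8)..min(3,2-i):
  i=0: j in [0,2] -> 3
  i=1: j in [0,1] -> 2
  i=2: j in [0,0] -> 1
H(2) = 3+2+1 = 6


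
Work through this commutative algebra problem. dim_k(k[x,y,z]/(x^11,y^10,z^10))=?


Basis: x^iy^jz^k, i<11,j<10,k<10
11*10*10=1100


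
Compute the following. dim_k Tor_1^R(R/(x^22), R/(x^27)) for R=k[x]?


Tor_1(R/I,R/J)=(I cap J)/IJ=(x^27)/(x^49)
dim=49-27=min(22,27)=22


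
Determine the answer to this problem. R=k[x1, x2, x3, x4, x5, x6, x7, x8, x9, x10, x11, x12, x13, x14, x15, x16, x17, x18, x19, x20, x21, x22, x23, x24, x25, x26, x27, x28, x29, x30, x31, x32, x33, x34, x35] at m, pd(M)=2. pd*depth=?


pd+depth=35
depth=35-2=33
pd*depth=2*33=66


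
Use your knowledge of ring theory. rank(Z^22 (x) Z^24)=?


rank(M(x)N) = rank(M)*rank(N)
22*24 = 528


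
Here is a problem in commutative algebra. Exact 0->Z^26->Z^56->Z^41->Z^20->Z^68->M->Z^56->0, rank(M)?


Alt sum=0:
(-1)^0*26 + (-1)^1*56 + (-1)^2*41 + (-1)^3*20 + (-1)^4*68 + (-1)^5*? + (-1)^6*56=0
rank(M)=115


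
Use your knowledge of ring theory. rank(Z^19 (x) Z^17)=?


rank(M(x)N) = rank(M)*rank(N)
19*17 = 323


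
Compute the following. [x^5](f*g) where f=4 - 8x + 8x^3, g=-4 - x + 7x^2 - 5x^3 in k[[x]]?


[x^5] = sum a_i*b_j, i+j=5
  8*7=56
Sum=56


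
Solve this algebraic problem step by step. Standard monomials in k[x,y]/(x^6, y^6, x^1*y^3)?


k[x,y]/I, I = (x^6, y^6, x^1*y^3)
Rect: 6x6=36. Corner: (6-1)x(6-3)=15.
dim = 36-15 = 21


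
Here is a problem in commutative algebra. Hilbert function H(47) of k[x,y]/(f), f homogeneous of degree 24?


H(t)=d for t>=d-1.
d=24, t=47
H(47)=24


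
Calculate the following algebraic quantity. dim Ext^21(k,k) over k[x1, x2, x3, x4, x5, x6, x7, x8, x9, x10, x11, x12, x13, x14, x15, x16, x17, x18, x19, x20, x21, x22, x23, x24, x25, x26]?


C(n,i)=C(26,21)=65780


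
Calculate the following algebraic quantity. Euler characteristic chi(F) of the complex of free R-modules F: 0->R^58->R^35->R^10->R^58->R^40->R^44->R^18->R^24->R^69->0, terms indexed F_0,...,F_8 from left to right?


chi = sum (-1)^i * rank:
(-1)^0*58=58
(-1)^1*35=-35
(-1)^2*10=10
(-1)^3*58=-58
(-1)^4*40=40
(-1)^5*44=-44
(-1)^6*18=18
(-1)^7*24=-24
(-1)^8*69=69
chi=34


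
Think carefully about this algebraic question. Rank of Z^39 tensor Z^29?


rank(M(x)N) = rank(M)*rank(N)
39*29 = 1131


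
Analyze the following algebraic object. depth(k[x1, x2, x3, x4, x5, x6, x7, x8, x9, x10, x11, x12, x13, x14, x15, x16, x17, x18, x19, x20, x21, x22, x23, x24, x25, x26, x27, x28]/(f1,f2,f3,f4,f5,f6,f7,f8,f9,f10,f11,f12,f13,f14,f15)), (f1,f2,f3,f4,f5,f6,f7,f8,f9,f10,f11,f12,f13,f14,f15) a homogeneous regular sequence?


depth(R)=28
depth(R/I)=28-15=13


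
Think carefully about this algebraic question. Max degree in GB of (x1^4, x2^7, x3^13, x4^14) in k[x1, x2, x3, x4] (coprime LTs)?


Pure powers, coprime LTs => already GB.
Degrees: 4, 7, 13, 14
Max=14


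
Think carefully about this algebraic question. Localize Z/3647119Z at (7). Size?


7-primary part: 3647119=7^6*31
Size=7^6=117649


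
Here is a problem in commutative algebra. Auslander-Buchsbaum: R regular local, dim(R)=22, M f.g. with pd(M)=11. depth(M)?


pd+depth=depth(R)=22
depth=22-11=11


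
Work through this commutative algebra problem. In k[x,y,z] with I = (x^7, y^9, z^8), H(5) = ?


Need i<7, j<9, k<8 with i+j+k=5.
For each i, j ranges over max(0,5-i-7)..min(8,5-i):
  i=0: j in [0,5] -> 6
  i=1: j in [0,4] -> 5
  i=2: j in [0,3] -> 4
  i=3: j in [0,2] -> 3
  i=4: j in [0,1] -> 2
  i=5: j in [0,0] -> 1
H(5) = 6+5+4+3+2+1 = 21


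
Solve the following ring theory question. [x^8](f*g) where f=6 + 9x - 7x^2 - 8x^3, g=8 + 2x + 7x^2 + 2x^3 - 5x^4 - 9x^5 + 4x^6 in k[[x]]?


[x^8] = sum a_i*b_j, i+j=8
  -7*4=-28
  -8*-9=72
Sum=44


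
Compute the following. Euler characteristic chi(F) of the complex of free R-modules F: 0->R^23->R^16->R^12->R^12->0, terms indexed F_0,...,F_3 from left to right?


chi = sum (-1)^i * rank:
(-1)^0*23=23
(-1)^1*16=-16
(-1)^2*12=12
(-1)^3*12=-12
chi=7


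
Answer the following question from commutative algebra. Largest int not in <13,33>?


gcd(13,33)=1 => F=ab-a-b=13*33-13-33=429-46=383


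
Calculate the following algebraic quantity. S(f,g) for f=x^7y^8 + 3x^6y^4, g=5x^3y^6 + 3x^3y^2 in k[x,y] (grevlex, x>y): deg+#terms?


LT(f)=x^7y^8, LT(g)=5x^3y^6
lcm(LM)=x^7y^8
S(f,g) (scaled by 5 to clear denominators) = 5*f - x^4y^2*g = -3x^7y^4 + 15x^6y^4
2 terms, deg 11.
11+2=13


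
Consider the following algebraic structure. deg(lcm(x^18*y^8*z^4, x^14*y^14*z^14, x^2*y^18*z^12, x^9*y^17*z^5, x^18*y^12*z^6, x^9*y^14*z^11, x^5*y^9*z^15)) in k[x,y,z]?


lcm = componentwise max:
x: max(18,14,2,9,18,9,5)=18
y: max(8,14,18,17,12,14,9)=18
z: max(4,14,12,5,6,11,15)=15
Total=18+18+15=51


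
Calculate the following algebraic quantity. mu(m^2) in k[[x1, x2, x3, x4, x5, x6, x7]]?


C(n+d-1,d)=C(8,2)=28


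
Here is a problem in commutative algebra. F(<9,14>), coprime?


gcd(9,14)=1 => F=ab-a-b=9*14-9-14=126-23=103


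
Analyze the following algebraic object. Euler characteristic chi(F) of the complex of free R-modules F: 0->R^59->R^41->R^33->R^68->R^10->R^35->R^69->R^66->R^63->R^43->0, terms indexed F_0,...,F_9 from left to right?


chi = sum (-1)^i * rank:
(-1)^0*59=59
(-1)^1*41=-41
(-1)^2*33=33
(-1)^3*68=-68
(-1)^4*10=10
(-1)^5*35=-35
(-1)^6*69=69
(-1)^7*66=-66
(-1)^8*63=63
(-1)^9*43=-43
chi=-19


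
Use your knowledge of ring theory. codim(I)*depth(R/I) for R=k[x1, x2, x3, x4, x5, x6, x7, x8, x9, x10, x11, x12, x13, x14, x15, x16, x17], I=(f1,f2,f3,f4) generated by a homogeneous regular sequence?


codim=4, depth=dim(R/I)=17-4=13
Product=4*13=52


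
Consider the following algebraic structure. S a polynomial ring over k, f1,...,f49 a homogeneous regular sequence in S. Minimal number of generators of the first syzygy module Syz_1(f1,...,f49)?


Regular sequence => Koszul complex is the minimal free resolution.
Syz_1 minimally generated by Koszul relations f_i*e_j - f_j*e_i (i<j): mu(Syz_1) = beta_2 = C(m,2) = m(m-1)/2
m=49
49*48/2 = 1176


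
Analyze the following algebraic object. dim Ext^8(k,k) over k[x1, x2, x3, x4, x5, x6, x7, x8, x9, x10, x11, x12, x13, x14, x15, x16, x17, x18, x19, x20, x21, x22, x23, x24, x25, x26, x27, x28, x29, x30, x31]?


C(n,i)=C(31,8)=7888725


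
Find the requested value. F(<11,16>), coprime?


gcd(11,16)=1 => F=ab-a-b=11*16-11-16=176-27=149


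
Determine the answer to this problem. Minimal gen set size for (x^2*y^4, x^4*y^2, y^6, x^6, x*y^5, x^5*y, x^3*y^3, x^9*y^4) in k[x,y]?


Remove redundant (divisible by others).
x^9*y^4 redundant.
Min: x^6, x^5*y, x^4*y^2, x^3*y^3, x^2*y^4, x*y^5, y^6
Count=7


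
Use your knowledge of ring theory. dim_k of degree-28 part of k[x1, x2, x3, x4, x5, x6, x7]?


C(d+n-1,n-1)=C(34,6)=1344904


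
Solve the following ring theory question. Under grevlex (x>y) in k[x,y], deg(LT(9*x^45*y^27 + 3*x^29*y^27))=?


LT: 9*x^45*y^27
deg_x=45, deg_y=27
Total=45+27=72


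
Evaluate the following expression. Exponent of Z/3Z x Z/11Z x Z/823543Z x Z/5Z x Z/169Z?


Exponent = lcm of the cyclic orders; pairwise coprime => product.
3^1*11^1*7^7*5^1*13^2=3*11*823543*5*169=22964496555


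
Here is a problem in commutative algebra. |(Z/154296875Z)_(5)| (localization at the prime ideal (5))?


5-primary part: 154296875=5^9*79
Size=5^9=1953125


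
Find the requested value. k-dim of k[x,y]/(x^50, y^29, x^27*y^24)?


k[x,y]/I, I = (x^50, y^29, x^27*y^24)
Rect: 50x29=1450. Corner: (50-27)x(29-24)=115.
dim = 1450-115 = 1335


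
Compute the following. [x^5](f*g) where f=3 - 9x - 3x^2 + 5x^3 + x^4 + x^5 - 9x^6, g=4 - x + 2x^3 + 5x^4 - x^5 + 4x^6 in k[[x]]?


[x^5] = sum a_i*b_j, i+j=5
  3*-1=-3
  -9*5=-45
  -3*2=-6
  1*-1=-1
  1*4=4
Sum=-51


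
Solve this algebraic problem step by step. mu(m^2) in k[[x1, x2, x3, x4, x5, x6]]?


C(n+d-1,d)=C(7,2)=21


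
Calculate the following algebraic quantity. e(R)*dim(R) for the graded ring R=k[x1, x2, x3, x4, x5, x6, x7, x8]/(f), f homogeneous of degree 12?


e(R)=deg(f)=12, dim(R)=8-1=7
e*dim=12*7=84


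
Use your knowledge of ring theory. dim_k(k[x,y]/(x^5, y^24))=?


Basis: x^i*y^j, i<5, j<24
5*24=120


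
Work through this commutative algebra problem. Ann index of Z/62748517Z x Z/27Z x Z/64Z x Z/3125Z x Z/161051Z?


Exponent = lcm of the cyclic orders; pairwise coprime => product.
13^7*3^3*2^6*5^5*11^5=62748517*27*64*3125*161051=54570841621381800000


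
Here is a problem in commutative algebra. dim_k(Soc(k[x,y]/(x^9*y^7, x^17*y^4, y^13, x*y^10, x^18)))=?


Socle = ann(m) = span of standard monomials u with x*u, y*u in I (staircase corners).
Minimal generators: x^18, x^17*y^4, x^9*y^7, x*y^10, y^13
Corners: y^12, x^8y^9, x^16y^6, x^17y^3
Socle dim=4


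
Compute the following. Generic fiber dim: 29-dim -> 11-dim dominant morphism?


dim(fiber)=dim(X)-dim(Y)=29-11=18


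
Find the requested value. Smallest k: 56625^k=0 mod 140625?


56625^k mod 140625:
k=1: 56625
k=2: 0
First zero at k = 2


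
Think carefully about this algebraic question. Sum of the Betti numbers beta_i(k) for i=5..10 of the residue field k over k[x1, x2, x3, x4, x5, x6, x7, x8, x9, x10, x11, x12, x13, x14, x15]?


Koszul resolution: beta_i(k)=C(n,i), n=15
C(15,5)=3003, C(15,6)=5005, C(15,7)=6435, C(15,8)=6435, C(15,9)=5005, C(15,10)=3003
Sum=28886


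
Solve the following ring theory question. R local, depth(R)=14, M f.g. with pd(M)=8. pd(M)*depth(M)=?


pd+depth=14
depth=14-8=6
pd*depth=8*6=48


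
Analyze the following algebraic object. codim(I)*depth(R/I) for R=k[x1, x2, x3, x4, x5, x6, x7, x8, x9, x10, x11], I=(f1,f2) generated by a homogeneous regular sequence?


codim=2, depth=dim(R/I)=11-2=9
Product=2*9=18


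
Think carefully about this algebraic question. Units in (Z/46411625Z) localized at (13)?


Local ring = Z/371293Z.
phi(371293) = 13^4*(13-1) = 342732


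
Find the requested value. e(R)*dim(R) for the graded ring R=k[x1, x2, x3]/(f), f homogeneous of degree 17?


e(R)=deg(f)=17, dim(R)=3-1=2
e*dim=17*2=34


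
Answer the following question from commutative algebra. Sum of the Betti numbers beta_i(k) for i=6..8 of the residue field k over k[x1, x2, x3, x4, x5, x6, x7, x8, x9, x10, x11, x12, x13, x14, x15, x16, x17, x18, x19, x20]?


Koszul resolution: beta_i(k)=C(n,i), n=20
C(20,6)=38760, C(20,7)=77520, C(20,8)=125970
Sum=242250


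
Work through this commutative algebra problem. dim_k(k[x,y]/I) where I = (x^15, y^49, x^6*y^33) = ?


k[x,y]/I, I = (x^15, y^49, x^6*y^33)
Rect: 15x49=735. Corner: (15-6)x(49-33)=144.
dim = 735-144 = 591


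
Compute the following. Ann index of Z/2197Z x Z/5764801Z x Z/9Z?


Exponent = lcm of the cyclic orders; pairwise coprime => product.
13^3*7^8*3^2=2197*5764801*9=113987410173


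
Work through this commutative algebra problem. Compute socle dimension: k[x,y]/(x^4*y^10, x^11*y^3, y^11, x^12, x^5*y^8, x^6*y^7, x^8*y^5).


Socle = ann(m) = span of standard monomials u with x*u, y*u in I (staircase corners).
Minimal generators: x^12, x^11*y^3, x^8*y^5, x^6*y^7, x^5*y^8, x^4*y^10, y^11
Corners: x^3y^10, x^4y^9, x^5y^7, x^7y^6, x^10y^4, x^11y^2
Socle dim=6


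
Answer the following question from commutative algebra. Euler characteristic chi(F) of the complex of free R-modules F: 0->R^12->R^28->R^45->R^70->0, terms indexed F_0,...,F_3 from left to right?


chi = sum (-1)^i * rank:
(-1)^0*12=12
(-1)^1*28=-28
(-1)^2*45=45
(-1)^3*70=-70
chi=-41


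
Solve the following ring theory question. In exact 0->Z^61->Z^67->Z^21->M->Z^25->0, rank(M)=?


Alt sum=0:
(-1)^0*61 + (-1)^1*67 + (-1)^2*21 + (-1)^3*? + (-1)^4*25=0
rank(M)=40


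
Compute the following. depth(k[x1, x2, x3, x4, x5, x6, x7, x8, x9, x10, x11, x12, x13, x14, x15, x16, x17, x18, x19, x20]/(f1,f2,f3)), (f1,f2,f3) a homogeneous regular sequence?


depth(R)=20
depth(R/I)=20-3=17


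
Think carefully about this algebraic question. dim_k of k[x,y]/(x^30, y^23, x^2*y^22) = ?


k[x,y]/I, I = (x^30, y^23, x^2*y^22)
Rect: 30x23=690. Corner: (30-2)x(23-22)=28.
dim = 690-28 = 662


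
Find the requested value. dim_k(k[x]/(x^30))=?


Basis: 1,x,...,x^29
dim=30


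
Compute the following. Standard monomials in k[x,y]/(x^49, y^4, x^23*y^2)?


k[x,y]/I, I = (x^49, y^4, x^23*y^2)
Rect: 49x4=196. Corner: (49-23)x(4-2)=52.
dim = 196-52 = 144


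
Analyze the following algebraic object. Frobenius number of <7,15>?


gcd(7,15)=1 => F=ab-a-b=7*15-7-15=105-22=83


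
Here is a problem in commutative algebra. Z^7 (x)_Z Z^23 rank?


rank(M(x)N) = rank(M)*rank(N)
7*23 = 161


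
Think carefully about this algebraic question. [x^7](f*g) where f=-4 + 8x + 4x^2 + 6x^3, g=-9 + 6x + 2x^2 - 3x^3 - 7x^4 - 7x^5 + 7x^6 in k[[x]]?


[x^7] = sum a_i*b_j, i+j=7
  8*7=56
  4*-7=-28
  6*-7=-42
Sum=-14


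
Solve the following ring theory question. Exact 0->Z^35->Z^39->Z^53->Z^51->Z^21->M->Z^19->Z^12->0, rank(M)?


Alt sum=0:
(-1)^0*35 + (-1)^1*39 + (-1)^2*53 + (-1)^3*51 + (-1)^4*21 + (-1)^5*? + (-1)^6*19 + (-1)^7*12=0
rank(M)=26


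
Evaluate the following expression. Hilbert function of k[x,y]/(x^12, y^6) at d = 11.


k[x,y], I = (x^12, y^6), d = 11
Need i < 12 and d-i < 6.
Range: 6 <= i <= 11.
H(11) = 6


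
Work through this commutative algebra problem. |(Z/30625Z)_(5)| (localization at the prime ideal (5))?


5-primary part: 30625=5^4*49
Size=5^4=625


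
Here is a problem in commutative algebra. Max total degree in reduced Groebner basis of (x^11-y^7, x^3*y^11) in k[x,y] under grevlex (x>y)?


LT(f1)=x^11, LT(f2)=x^3y^11, lcm=x^11y^11
S(f1,f2) = y^11*f1 - x^8*f2 = -y^18
Reduced GB = {f1, f2, y^18}; degrees 11, 14, 18
Max = 18


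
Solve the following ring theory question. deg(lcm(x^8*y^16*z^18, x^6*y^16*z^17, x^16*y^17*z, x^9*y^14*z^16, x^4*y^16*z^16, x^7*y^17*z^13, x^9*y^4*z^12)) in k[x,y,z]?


lcm = componentwise max:
x: max(8,6,16,9,4,7,9)=16
y: max(16,16,17,14,16,17,4)=17
z: max(18,17,1,16,16,13,12)=18
Total=16+17+18=51
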